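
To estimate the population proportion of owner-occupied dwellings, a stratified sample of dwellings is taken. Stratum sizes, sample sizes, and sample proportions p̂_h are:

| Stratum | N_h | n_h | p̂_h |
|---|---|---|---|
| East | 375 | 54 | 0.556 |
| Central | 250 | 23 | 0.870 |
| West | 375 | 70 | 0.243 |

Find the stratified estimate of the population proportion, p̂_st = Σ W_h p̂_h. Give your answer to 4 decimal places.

p̂_st ≈ 0.5171

N = 1000; stratum weights W_h = N_h/N.
p̂_st = Σ W_h p̂_h = (375·0.556 + 250·0.870 + 375·0.243)/1000 = 0.51712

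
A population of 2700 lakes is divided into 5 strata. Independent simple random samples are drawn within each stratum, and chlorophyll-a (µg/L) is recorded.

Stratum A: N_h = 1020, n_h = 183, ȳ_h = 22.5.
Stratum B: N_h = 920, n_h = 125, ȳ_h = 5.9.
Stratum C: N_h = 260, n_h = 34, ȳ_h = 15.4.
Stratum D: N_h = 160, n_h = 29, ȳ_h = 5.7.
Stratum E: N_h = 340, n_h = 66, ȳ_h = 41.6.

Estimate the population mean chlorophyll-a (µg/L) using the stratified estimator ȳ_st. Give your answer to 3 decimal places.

N = Σ N_h = 2700. Stratum weights W_h = N_h/N.
ȳ_st = (1020·22.5 + 920·5.9 + 260·15.4 + 160·5.7 + 340·41.6) / 2700 = 17.56963

ȳ_st ≈ 17.570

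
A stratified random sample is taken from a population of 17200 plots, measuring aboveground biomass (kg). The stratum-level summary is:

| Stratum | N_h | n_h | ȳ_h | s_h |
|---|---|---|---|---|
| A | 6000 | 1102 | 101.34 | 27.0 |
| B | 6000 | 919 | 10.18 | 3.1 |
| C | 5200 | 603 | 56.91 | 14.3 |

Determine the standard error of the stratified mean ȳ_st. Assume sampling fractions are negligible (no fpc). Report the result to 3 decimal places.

SE(ȳ_st) ≈ 0.336

V̂(ȳ_st) = Σ W_h² s_h²/n_h, with W_h = N_h/N and N = 17200:
  stratum A: (6000/17200)²·27.0²/1102 = 0.0804992
  stratum B: (6000/17200)²·3.1²/919 = 0.00127249
  stratum C: (5200/17200)²·14.3²/603 = 0.0309959
V̂(ȳ_st) = 0.112768
SE(ȳ_st) = √0.112768 = 0.335809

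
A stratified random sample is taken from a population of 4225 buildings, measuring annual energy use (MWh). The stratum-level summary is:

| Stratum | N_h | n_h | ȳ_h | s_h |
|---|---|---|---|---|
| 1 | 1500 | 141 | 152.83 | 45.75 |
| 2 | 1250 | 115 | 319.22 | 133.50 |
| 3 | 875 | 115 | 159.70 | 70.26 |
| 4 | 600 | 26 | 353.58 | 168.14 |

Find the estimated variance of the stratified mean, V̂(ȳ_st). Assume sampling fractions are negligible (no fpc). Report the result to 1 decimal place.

V̂(ȳ_st) = Σ W_h² s_h²/n_h, with W_h = N_h/N and N = 4225:
  stratum 1: (1500/4225)²·45.75²/141 = 1.87108
  stratum 2: (1250/4225)²·133.50²/115 = 13.5654
  stratum 3: (875/4225)²·70.26²/115 = 1.84112
  stratum 4: (600/4225)²·168.14²/26 = 21.9289
V̂(ȳ_st) = 39.2065

V̂(ȳ_st) ≈ 39.2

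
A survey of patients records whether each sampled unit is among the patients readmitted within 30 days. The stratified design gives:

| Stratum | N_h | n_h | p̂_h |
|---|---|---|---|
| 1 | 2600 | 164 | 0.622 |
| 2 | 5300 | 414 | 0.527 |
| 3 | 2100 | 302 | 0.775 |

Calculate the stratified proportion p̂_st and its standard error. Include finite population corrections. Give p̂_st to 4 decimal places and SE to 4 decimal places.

N = 10000; stratum weights W_h = N_h/N.
p̂_st = Σ W_h p̂_h = (2600·0.622 + 5300·0.527 + 2100·0.775)/10000 = 0.60378
V̂(p̂_st) = Σ W_h² (1 − n_h/N_h) p̂_h(1−p̂_h)/(n_h−1):
  stratum 1: (2600/10000)²·(1 − 164/2600)·0.622·0.378/163 = 9.13577e-05
  stratum 2: (5300/10000)²·(1 − 414/5300)·0.527·0.473/413 = 0.000156297
  stratum 3: (2100/10000)²·(1 − 302/2100)·0.775·0.225/301 = 2.18739e-05
V̂(p̂_st) = 0.000269529; SE = √V̂ = 0.0164173

p̂_st ≈ 0.6038, SE ≈ 0.0164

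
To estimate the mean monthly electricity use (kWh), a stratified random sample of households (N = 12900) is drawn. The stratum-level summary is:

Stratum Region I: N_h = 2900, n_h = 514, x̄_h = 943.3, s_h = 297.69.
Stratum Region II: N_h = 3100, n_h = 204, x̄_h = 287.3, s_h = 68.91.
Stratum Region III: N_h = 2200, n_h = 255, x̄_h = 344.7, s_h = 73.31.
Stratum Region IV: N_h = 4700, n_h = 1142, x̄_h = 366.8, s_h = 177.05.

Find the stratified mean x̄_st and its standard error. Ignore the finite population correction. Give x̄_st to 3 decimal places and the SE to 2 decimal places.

x̄_st ≈ 473.527, SE ≈ 3.78

x̄_st = Σ W_h x̄_h = (2900·943.3 + 3100·287.3 + 2200·344.7 + 4700·366.8)/12900 = 473.52713
V̂(x̄_st) = Σ W_h² s_h²/n_h, with W_h = N_h/N and N = 12900:
  stratum Region I: (2900/12900)²·297.69²/514 = 8.71329
  stratum Region II: (3100/12900)²·68.91²/204 = 1.34424
  stratum Region III: (2200/12900)²·73.31²/255 = 0.612988
  stratum Region IV: (4700/12900)²·177.05²/1142 = 3.6437
V̂(x̄_st) = 14.3142
SE(x̄_st) = √14.3142 = 3.78341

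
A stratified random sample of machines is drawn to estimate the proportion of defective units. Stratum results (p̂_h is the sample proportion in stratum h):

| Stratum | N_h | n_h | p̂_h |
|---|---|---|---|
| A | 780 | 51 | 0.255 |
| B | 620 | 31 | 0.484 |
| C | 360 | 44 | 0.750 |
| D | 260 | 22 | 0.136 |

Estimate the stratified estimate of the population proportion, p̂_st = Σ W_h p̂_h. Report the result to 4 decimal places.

p̂_st ≈ 0.3982

N = 2020; stratum weights W_h = N_h/N.
p̂_st = Σ W_h p̂_h = (780·0.255 + 620·0.484 + 360·0.750 + 260·0.136)/2020 = 0.39819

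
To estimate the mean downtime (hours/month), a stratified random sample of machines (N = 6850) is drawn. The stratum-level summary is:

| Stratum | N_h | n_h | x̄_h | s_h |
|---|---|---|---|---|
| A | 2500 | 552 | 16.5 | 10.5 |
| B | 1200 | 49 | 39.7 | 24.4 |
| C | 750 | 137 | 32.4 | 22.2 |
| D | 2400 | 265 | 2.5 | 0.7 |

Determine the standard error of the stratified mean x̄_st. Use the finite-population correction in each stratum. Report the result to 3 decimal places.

SE(x̄_st) ≈ 0.643

V̂(x̄_st) = Σ W_h² (1 − n_h/N_h) s_h²/n_h, with W_h = N_h/N and N = 6850:
  stratum A: (2500/6850)²·(1 − 552/2500)·10.5²/552 = 0.0207294
  stratum B: (1200/6850)²·(1 − 49/1200)·24.4²/49 = 0.357651
  stratum C: (750/6850)²·(1 − 137/750)·22.2²/137 = 0.0352473
  stratum D: (2400/6850)²·(1 − 265/2400)·0.7²/265 = 0.000201919
V̂(x̄_st) = 0.413829
SE(x̄_st) = √0.413829 = 0.643296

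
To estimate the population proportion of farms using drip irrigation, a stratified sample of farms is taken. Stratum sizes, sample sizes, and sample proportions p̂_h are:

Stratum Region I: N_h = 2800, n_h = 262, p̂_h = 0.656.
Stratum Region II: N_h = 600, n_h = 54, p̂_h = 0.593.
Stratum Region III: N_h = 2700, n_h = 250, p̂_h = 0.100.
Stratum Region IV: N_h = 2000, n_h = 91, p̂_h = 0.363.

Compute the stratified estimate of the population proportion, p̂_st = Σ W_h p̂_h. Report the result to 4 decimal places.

p̂_st ≈ 0.3937

N = 8100; stratum weights W_h = N_h/N.
p̂_st = Σ W_h p̂_h = (2800·0.656 + 600·0.593 + 2700·0.100 + 2000·0.363)/8100 = 0.39365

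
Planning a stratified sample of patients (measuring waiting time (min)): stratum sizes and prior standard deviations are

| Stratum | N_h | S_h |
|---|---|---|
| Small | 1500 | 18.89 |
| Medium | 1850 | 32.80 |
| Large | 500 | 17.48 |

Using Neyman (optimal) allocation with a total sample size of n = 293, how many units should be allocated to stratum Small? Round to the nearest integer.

Neyman allocation: n_h = n · N_h S_h / Σ N_i S_i, with n = 293.
  stratum Small: N_h·S_h = 1500·18.89 = 28335.00
  stratum Medium: N_h·S_h = 1850·32.80 = 60680.00
  stratum Large: N_h·S_h = 500·17.48 = 8740.00
Σ N_h S_h = 97755.00
n for stratum Small = 293·28335.00/97755.00 = 84.928 → 85

85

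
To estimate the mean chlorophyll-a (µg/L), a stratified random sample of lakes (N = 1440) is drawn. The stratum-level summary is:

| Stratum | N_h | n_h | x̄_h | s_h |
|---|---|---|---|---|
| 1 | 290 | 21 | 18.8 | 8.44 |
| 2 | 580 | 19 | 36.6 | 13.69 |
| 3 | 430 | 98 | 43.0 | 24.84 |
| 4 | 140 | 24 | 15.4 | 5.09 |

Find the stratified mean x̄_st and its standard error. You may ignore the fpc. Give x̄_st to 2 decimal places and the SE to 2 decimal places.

x̄_st = Σ W_h x̄_h = (290·18.8 + 580·36.6 + 430·43.0 + 140·15.4)/1440 = 32.86528
V̂(x̄_st) = Σ W_h² s_h²/n_h, with W_h = N_h/N and N = 1440:
  stratum 1: (290/1440)²·8.44²/21 = 0.137574
  stratum 2: (580/1440)²·13.69²/19 = 1.60024
  stratum 3: (430/1440)²·24.84²/98 = 0.561421
  stratum 4: (140/1440)²·5.09²/24 = 0.0102036
V̂(x̄_st) = 2.30944
SE(x̄_st) = √2.30944 = 1.51968

x̄_st ≈ 32.87, SE ≈ 1.52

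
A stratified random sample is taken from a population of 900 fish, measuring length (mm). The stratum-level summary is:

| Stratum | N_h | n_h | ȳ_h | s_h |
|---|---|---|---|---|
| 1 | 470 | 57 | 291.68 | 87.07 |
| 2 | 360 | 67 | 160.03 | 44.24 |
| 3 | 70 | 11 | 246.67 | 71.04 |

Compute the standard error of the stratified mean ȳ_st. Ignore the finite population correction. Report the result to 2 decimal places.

V̂(ȳ_st) = Σ W_h² s_h²/n_h, with W_h = N_h/N and N = 900:
  stratum 1: (470/900)²·87.07²/57 = 36.2721
  stratum 2: (360/900)²·44.24²/67 = 4.67386
  stratum 3: (70/900)²·71.04²/11 = 2.77539
V̂(ȳ_st) = 43.7214
SE(ȳ_st) = √43.7214 = 6.61221

SE(ȳ_st) ≈ 6.61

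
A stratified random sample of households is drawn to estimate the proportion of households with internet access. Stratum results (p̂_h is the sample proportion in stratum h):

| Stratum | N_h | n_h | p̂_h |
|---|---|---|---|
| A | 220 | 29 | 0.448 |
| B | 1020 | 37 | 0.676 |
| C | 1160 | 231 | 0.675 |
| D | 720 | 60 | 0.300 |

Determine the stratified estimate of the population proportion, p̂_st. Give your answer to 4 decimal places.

p̂_st ≈ 0.5728

N = 3120; stratum weights W_h = N_h/N.
p̂_st = Σ W_h p̂_h = (220·0.448 + 1020·0.676 + 1160·0.675 + 720·0.300)/3120 = 0.57278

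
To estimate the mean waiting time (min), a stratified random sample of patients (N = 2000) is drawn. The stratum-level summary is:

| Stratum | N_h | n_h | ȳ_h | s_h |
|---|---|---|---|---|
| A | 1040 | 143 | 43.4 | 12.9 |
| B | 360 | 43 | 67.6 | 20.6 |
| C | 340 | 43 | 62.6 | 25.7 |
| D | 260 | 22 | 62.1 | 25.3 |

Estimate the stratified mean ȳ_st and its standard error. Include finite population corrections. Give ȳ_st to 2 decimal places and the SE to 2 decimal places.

ȳ_st = Σ W_h ȳ_h = (1040·43.4 + 360·67.6 + 340·62.6 + 260·62.1)/2000 = 53.45100
V̂(ȳ_st) = Σ W_h² (1 − n_h/N_h) s_h²/n_h, with W_h = N_h/N and N = 2000:
  stratum A: (1040/2000)²·(1 − 143/1040)·12.9²/143 = 0.2714
  stratum B: (360/2000)²·(1 − 43/360)·20.6²/43 = 0.281558
  stratum C: (340/2000)²·(1 − 43/340)·25.7²/43 = 0.387769
  stratum D: (260/2000)²·(1 − 22/260)·25.3²/22 = 0.4501
V̂(ȳ_st) = 1.39083
SE(ȳ_st) = √1.39083 = 1.17933

ȳ_st ≈ 53.45, SE ≈ 1.18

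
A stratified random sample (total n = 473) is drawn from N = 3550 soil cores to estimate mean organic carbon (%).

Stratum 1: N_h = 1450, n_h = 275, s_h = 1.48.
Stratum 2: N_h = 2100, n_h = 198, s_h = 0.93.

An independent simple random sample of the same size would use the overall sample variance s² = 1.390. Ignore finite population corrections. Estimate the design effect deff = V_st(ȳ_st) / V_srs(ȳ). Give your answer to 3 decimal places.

deff ≈ 0.972

V̂(ȳ_st) = Σ W_h² s_h²/n_h, with W_h = N_h/N and N = 3550:
  stratum 1: (1450/3550)²·1.48²/275 = 0.00132883
  stratum 2: (2100/3550)²·0.93²/198 = 0.00152856
V_st = 0.00285739
V_srs = s²/n = 1.390/473 = 0.00293869
deff = V_st / V_srs = 0.00285739/0.00293869 = 0.9723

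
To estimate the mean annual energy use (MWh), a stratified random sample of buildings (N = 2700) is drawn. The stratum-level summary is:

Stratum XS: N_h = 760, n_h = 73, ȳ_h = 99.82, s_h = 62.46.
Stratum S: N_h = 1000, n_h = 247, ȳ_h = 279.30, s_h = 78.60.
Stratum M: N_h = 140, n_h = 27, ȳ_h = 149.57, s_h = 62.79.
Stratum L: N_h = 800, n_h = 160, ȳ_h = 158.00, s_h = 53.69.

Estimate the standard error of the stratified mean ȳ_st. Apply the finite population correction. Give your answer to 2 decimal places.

SE(ȳ_st) ≈ 2.83

V̂(ȳ_st) = Σ W_h² (1 − n_h/N_h) s_h²/n_h, with W_h = N_h/N and N = 2700:
  stratum XS: (760/2700)²·(1 − 73/760)·62.46²/73 = 3.82758
  stratum S: (1000/2700)²·(1 − 247/1000)·78.60²/247 = 2.58354
  stratum M: (140/2700)²·(1 − 27/140)·62.79²/27 = 0.316881
  stratum L: (800/2700)²·(1 − 160/800)·53.69²/160 = 1.26535
V̂(ȳ_st) = 7.99335
SE(ȳ_st) = √7.99335 = 2.82725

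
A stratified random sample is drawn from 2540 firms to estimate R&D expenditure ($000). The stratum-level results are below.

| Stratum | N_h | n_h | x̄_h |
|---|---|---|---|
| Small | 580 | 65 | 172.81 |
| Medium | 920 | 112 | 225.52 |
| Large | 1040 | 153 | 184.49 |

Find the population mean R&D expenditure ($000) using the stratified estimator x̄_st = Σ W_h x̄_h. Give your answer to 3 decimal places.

N = Σ N_h = 2540. Stratum weights W_h = N_h/N.
x̄_st = (580·172.81 + 920·225.52 + 1040·184.49) / 2540 = 196.68417

x̄_st ≈ 196.684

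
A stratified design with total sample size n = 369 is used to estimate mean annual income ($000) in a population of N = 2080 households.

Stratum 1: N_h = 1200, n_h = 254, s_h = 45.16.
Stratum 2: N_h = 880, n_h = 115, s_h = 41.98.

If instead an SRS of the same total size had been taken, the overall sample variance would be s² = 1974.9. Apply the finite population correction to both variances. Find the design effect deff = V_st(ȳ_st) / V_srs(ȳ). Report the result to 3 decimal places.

V̂(ȳ_st) = Σ W_h² (1 − n_h/N_h) s_h²/n_h, with W_h = N_h/N and N = 2080:
  stratum 1: (1200/2080)²·(1 − 254/1200)·45.16²/254 = 2.10678
  stratum 2: (880/2080)²·(1 − 115/880)·41.98²/115 = 2.38454
V_st = 4.49132
V_srs = (1 − 369/2080)·1974.9/369 = 4.40256
deff = V_st / V_srs = 4.49132/4.40256 = 1.0202

deff ≈ 1.020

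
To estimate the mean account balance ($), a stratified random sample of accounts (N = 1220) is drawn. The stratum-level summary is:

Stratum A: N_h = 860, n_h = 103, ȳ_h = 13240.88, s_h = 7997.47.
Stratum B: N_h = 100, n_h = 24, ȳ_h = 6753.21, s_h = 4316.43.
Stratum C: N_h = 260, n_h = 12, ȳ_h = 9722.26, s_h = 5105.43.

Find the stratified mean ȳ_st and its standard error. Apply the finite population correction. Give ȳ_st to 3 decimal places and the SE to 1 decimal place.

ȳ_st = Σ W_h ȳ_h = (860·13240.88 + 100·6753.21 + 260·9722.26)/1220 = 11959.23393
V̂(ȳ_st) = Σ W_h² (1 − n_h/N_h) s_h²/n_h, with W_h = N_h/N and N = 1220:
  stratum A: (860/1220)²·(1 − 103/860)·7997.47²/103 = 271608
  stratum B: (100/1220)²·(1 − 24/100)·4316.43²/24 = 3963.99
  stratum C: (260/1220)²·(1 − 12/260)·5105.43²/12 = 94099.8
V̂(ȳ_st) = 369672
SE(ȳ_st) = √369672 = 608.006

ȳ_st ≈ 11959.234, SE ≈ 608.0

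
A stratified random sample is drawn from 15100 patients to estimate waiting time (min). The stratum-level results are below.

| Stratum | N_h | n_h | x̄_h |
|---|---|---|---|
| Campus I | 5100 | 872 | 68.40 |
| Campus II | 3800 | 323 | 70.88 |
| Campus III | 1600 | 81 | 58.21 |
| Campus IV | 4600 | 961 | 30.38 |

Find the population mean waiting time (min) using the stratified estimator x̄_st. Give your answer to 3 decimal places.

x̄_st ≈ 56.362

N = Σ N_h = 15100. Stratum weights W_h = N_h/N.
x̄_st = (5100·68.40 + 3800·70.88 + 1600·58.21 + 4600·30.38) / 15100 = 56.36212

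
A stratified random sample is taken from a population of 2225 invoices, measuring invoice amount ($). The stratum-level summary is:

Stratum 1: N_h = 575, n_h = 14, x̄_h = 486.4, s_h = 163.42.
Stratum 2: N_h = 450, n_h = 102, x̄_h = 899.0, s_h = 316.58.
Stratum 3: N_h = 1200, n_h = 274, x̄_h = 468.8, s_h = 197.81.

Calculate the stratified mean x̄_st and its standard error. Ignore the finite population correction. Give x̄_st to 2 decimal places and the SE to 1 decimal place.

x̄_st = Σ W_h x̄_h = (575·486.4 + 450·899.0 + 1200·468.8)/2225 = 560.35506
V̂(x̄_st) = Σ W_h² s_h²/n_h, with W_h = N_h/N and N = 2225:
  stratum 1: (575/2225)²·163.42²/14 = 127.397
  stratum 2: (450/2225)²·316.58²/102 = 40.1913
  stratum 3: (1200/2225)²·197.81²/274 = 41.5383
V̂(x̄_st) = 209.126
SE(x̄_st) = √209.126 = 14.4612

x̄_st ≈ 560.36, SE ≈ 14.5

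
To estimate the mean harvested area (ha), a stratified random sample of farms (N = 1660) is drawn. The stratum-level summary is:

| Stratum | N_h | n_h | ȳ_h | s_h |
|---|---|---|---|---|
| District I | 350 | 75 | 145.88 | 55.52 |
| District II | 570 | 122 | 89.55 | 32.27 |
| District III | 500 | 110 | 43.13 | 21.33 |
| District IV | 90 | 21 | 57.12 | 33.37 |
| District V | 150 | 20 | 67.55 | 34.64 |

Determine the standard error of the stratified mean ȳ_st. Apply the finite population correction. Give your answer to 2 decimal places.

SE(ȳ_st) ≈ 1.75

V̂(ȳ_st) = Σ W_h² (1 − n_h/N_h) s_h²/n_h, with W_h = N_h/N and N = 1660:
  stratum District I: (350/1660)²·(1 − 75/350)·55.52²/75 = 1.43556
  stratum District II: (570/1660)²·(1 − 122/570)·32.27²/122 = 0.790997
  stratum District III: (500/1660)²·(1 − 110/500)·21.33²/110 = 0.29269
  stratum District IV: (90/1660)²·(1 − 21/90)·33.37²/21 = 0.1195
  stratum District V: (150/1660)²·(1 − 20/150)·34.64²/20 = 0.424565
V̂(ȳ_st) = 3.06331
SE(ȳ_st) = √3.06331 = 1.75023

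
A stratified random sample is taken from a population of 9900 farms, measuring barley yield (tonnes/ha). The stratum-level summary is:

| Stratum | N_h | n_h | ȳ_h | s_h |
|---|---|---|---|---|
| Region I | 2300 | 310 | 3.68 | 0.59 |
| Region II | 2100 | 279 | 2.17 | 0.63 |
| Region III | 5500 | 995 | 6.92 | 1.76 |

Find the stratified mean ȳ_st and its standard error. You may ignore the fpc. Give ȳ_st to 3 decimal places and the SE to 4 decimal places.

ȳ_st = Σ W_h ȳ_h = (2300·3.68 + 2100·2.17 + 5500·6.92)/9900 = 5.15970
V̂(ȳ_st) = Σ W_h² s_h²/n_h, with W_h = N_h/N and N = 9900:
  stratum Region I: (2300/9900)²·0.59²/310 = 6.06077e-05
  stratum Region II: (2100/9900)²·0.63²/279 = 6.40096e-05
  stratum Region III: (5500/9900)²·1.76²/995 = 0.000960854
V̂(ȳ_st) = 0.00108547
SE(ȳ_st) = √0.00108547 = 0.0329465

ȳ_st ≈ 5.160, SE ≈ 0.0329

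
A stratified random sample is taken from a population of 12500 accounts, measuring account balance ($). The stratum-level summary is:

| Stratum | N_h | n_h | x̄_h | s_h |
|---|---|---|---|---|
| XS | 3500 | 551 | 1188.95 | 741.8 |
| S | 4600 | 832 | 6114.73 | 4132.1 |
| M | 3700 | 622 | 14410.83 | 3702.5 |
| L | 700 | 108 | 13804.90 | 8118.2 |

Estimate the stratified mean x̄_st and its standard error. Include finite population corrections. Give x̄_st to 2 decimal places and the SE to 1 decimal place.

x̄_st = Σ W_h x̄_h = (3500·1188.95 + 4600·6114.73 + 3700·14410.83 + 700·13804.90)/12500 = 7621.80672
V̂(x̄_st) = Σ W_h² (1 − n_h/N_h) s_h²/n_h, with W_h = N_h/N and N = 12500:
  stratum XS: (3500/12500)²·(1 − 551/3500)·741.8²/551 = 65.9698
  stratum S: (4600/12500)²·(1 − 832/4600)·4132.1²/832 = 2276.5
  stratum M: (3700/12500)²·(1 − 622/3700)·3702.5²/622 = 1606.39
  stratum L: (700/12500)²·(1 − 108/700)·8118.2²/108 = 1618.44
V̂(x̄_st) = 5567.29
SE(x̄_st) = √5567.29 = 74.6143

x̄_st ≈ 7621.81, SE ≈ 74.6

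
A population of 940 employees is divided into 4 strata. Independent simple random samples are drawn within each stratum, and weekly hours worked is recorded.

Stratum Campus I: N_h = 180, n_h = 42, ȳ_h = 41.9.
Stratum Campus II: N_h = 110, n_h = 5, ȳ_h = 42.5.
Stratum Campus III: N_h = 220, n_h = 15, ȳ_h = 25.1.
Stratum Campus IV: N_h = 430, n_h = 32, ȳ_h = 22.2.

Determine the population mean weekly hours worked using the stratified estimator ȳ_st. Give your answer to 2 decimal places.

ȳ_st ≈ 29.03

N = Σ N_h = 940. Stratum weights W_h = N_h/N.
ȳ_st = (180·41.9 + 110·42.5 + 220·25.1 + 430·22.2) / 940 = 29.0266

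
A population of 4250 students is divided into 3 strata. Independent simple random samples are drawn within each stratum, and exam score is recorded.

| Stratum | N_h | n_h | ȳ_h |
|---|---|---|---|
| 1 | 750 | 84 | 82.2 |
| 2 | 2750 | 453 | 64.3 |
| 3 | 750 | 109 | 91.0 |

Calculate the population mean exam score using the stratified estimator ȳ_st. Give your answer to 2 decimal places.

N = Σ N_h = 4250. Stratum weights W_h = N_h/N.
ȳ_st = (750·82.2 + 2750·64.3 + 750·91.0) / 4250 = 72.1706

ȳ_st ≈ 72.17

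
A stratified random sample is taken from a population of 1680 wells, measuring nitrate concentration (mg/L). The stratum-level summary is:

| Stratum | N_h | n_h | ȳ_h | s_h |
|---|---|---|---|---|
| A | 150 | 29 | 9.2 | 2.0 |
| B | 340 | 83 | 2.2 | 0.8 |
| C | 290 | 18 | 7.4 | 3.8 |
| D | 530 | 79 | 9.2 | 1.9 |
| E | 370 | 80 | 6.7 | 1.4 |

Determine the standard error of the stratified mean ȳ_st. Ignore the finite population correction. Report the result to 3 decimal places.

SE(ȳ_st) ≈ 0.176

V̂(ȳ_st) = Σ W_h² s_h²/n_h, with W_h = N_h/N and N = 1680:
  stratum A: (150/1680)²·2.0²/29 = 0.00109958
  stratum B: (340/1680)²·0.8²/83 = 0.000315821
  stratum C: (290/1680)²·3.8²/18 = 0.0239041
  stratum D: (530/1680)²·1.9²/79 = 0.00454792
  stratum E: (370/1680)²·1.4²/80 = 0.00118837
V̂(ȳ_st) = 0.0310558
SE(ȳ_st) = √0.0310558 = 0.176226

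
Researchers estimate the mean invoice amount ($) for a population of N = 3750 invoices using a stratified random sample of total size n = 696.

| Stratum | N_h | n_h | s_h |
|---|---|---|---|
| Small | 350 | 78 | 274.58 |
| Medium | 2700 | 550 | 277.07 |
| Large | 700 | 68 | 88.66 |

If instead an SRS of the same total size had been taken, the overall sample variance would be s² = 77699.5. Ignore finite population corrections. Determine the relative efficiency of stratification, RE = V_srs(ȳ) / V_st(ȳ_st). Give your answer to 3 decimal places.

V̂(ȳ_st) = Σ W_h² s_h²/n_h, with W_h = N_h/N and N = 3750:
  stratum Small: (350/3750)²·274.58²/78 = 8.42009
  stratum Medium: (2700/3750)²·277.07²/550 = 72.3571
  stratum Large: (700/3750)²·88.66²/68 = 4.02791
V_st = 84.8051
V_srs = s²/n = 77699.5/696 = 111.637
Relative efficiency = V_srs / V_st = 111.637/84.8051 = 1.3164

RE ≈ 1.316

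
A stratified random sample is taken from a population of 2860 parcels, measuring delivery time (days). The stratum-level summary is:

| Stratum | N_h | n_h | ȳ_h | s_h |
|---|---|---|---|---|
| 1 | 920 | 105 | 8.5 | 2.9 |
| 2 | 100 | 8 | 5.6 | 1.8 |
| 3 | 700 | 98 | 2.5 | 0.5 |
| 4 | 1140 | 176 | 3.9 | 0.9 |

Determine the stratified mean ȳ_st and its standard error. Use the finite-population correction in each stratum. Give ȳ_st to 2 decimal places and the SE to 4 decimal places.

ȳ_st = Σ W_h ȳ_h = (920·8.5 + 100·5.6 + 700·2.5 + 1140·3.9)/2860 = 5.09650
V̂(ȳ_st) = Σ W_h² (1 − n_h/N_h) s_h²/n_h, with W_h = N_h/N and N = 2860:
  stratum 1: (920/2860)²·(1 − 105/920)·2.9²/105 = 0.0073421
  stratum 2: (100/2860)²·(1 − 8/100)·1.8²/8 = 0.000455523
  stratum 3: (700/2860)²·(1 − 98/700)·0.5²/98 = 0.000131425
  stratum 4: (1140/2860)²·(1 − 176/1140)·0.9²/176 = 0.000618333
V̂(ȳ_st) = 0.00854738
SE(ȳ_st) = √0.00854738 = 0.092452

ȳ_st ≈ 5.10, SE ≈ 0.0925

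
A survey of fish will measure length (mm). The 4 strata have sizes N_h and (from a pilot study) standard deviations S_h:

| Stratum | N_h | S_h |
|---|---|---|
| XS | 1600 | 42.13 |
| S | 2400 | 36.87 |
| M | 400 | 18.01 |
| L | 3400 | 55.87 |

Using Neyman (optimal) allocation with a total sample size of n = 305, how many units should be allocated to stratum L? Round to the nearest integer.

164

Neyman allocation: n_h = n · N_h S_h / Σ N_i S_i, with n = 305.
  stratum XS: N_h·S_h = 1600·42.13 = 67408.00
  stratum S: N_h·S_h = 2400·36.87 = 88488.00
  stratum M: N_h·S_h = 400·18.01 = 7204.00
  stratum L: N_h·S_h = 3400·55.87 = 189958.00
Σ N_h S_h = 353058.00
n for stratum L = 305·189958.00/353058.00 = 164.101 → 164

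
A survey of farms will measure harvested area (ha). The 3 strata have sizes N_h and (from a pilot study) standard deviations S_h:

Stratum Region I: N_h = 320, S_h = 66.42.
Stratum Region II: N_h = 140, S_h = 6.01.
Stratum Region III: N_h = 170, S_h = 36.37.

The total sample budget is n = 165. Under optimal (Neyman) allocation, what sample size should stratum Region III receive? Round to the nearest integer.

Neyman allocation: n_h = n · N_h S_h / Σ N_i S_i, with n = 165.
  stratum Region I: N_h·S_h = 320·66.42 = 21254.40
  stratum Region II: N_h·S_h = 140·6.01 = 841.40
  stratum Region III: N_h·S_h = 170·36.37 = 6182.90
Σ N_h S_h = 28278.70
n for stratum Region III = 165·6182.90/28278.70 = 36.076 → 36

36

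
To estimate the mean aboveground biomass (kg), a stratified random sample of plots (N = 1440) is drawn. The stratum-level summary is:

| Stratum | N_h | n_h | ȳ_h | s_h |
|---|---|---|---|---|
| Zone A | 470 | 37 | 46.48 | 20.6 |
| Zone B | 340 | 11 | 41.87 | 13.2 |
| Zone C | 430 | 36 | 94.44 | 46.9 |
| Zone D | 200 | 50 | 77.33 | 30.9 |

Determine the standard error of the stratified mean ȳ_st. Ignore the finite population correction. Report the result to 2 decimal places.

V̂(ȳ_st) = Σ W_h² s_h²/n_h, with W_h = N_h/N and N = 1440:
  stratum Zone A: (470/1440)²·20.6²/37 = 1.22181
  stratum Zone B: (340/1440)²·13.2²/11 = 0.883056
  stratum Zone C: (430/1440)²·46.9²/36 = 5.44823
  stratum Zone D: (200/1440)²·30.9²/50 = 0.368368
V̂(ȳ_st) = 7.92146
SE(ȳ_st) = √7.92146 = 2.81451

SE(ȳ_st) ≈ 2.81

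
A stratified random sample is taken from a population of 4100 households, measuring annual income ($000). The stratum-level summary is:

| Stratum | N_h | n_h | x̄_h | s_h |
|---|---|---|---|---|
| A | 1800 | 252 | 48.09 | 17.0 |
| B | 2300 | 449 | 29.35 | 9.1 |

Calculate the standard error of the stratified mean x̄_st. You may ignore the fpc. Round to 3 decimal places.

SE(x̄_st) ≈ 0.528

V̂(x̄_st) = Σ W_h² s_h²/n_h, with W_h = N_h/N and N = 4100:
  stratum A: (1800/4100)²·17.0²/252 = 0.221042
  stratum B: (2300/4100)²·9.1²/449 = 0.0580396
V̂(x̄_st) = 0.279081
SE(x̄_st) = √0.279081 = 0.528282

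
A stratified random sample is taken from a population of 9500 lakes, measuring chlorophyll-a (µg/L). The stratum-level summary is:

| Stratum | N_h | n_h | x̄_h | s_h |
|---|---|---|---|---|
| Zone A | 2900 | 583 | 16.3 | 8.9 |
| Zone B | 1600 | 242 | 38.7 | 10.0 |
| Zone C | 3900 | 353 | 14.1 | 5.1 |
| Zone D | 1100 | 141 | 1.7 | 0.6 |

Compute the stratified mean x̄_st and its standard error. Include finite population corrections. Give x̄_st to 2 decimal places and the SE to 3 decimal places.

x̄_st = Σ W_h x̄_h = (2900·16.3 + 1600·38.7 + 3900·14.1 + 1100·1.7)/9500 = 17.47895
V̂(x̄_st) = Σ W_h² (1 − n_h/N_h) s_h²/n_h, with W_h = N_h/N and N = 9500:
  stratum Zone A: (2900/9500)²·(1 − 583/2900)·8.9²/583 = 0.0101155
  stratum Zone B: (1600/9500)²·(1 − 242/1600)·10.0²/242 = 0.00994849
  stratum Zone C: (3900/9500)²·(1 − 353/3900)·5.1²/353 = 0.0112939
  stratum Zone D: (1100/9500)²·(1 − 141/1100)·0.6²/141 = 2.98433e-05
V̂(x̄_st) = 0.0313878
SE(x̄_st) = √0.0313878 = 0.177166

x̄_st ≈ 17.48, SE ≈ 0.177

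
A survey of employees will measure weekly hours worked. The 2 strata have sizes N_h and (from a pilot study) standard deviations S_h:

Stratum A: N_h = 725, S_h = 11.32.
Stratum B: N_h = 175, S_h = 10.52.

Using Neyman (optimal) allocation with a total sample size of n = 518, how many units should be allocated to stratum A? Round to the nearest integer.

Neyman allocation: n_h = n · N_h S_h / Σ N_i S_i, with n = 518.
  stratum A: N_h·S_h = 725·11.32 = 8207.00
  stratum B: N_h·S_h = 175·10.52 = 1841.00
Σ N_h S_h = 10048.00
n for stratum A = 518·8207.00/10048.00 = 423.092 → 423

423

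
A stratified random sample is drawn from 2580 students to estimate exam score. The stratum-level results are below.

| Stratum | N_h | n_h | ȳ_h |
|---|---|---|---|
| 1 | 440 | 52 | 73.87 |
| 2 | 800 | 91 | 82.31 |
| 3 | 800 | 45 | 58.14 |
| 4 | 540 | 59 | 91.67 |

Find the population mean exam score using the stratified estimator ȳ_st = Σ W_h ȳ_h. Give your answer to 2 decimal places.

N = Σ N_h = 2580. Stratum weights W_h = N_h/N.
ȳ_st = (440·73.87 + 800·82.31 + 800·58.14 + 540·91.67) / 2580 = 75.3351

ȳ_st ≈ 75.34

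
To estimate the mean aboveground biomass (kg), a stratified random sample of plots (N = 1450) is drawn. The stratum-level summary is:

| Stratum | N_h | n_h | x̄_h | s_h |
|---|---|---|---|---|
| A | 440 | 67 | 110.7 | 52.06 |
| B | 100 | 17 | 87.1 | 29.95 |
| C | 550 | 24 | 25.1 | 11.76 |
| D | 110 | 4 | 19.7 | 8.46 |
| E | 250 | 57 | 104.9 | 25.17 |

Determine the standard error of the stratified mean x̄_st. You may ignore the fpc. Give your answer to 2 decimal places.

V̂(x̄_st) = Σ W_h² s_h²/n_h, with W_h = N_h/N and N = 1450:
  stratum A: (440/1450)²·52.06²/67 = 3.7248
  stratum B: (100/1450)²·29.95²/17 = 0.250962
  stratum C: (550/1450)²·11.76²/24 = 0.829073
  stratum D: (110/1450)²·8.46²/4 = 0.102975
  stratum E: (250/1450)²·25.17²/57 = 0.330397
V̂(x̄_st) = 5.23821
SE(x̄_st) = √5.23821 = 2.28871

SE(x̄_st) ≈ 2.29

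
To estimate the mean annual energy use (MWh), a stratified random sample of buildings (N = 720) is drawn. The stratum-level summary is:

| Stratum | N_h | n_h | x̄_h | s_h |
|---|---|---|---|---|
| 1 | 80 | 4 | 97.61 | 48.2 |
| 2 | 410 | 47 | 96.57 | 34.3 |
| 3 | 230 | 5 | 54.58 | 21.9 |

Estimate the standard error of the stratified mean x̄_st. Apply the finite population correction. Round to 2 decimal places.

SE(x̄_st) ≈ 4.86

V̂(x̄_st) = Σ W_h² (1 − n_h/N_h) s_h²/n_h, with W_h = N_h/N and N = 720:
  stratum 1: (80/720)²·(1 − 4/80)·48.2²/4 = 6.81197
  stratum 2: (410/720)²·(1 − 47/410)·34.3²/47 = 7.18647
  stratum 3: (230/720)²·(1 − 5/230)·21.9²/5 = 9.57555
V̂(x̄_st) = 23.574
SE(x̄_st) = √23.574 = 4.85531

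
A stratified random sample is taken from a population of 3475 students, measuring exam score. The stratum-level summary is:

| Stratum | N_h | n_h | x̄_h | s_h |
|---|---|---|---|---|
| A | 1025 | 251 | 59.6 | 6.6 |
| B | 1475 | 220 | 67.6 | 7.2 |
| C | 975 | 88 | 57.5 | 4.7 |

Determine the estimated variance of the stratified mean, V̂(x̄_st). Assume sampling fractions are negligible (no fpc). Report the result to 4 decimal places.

V̂(x̄_st) = Σ W_h² s_h²/n_h, with W_h = N_h/N and N = 3475:
  stratum A: (1025/3475)²·6.6²/251 = 0.0150991
  stratum B: (1475/3475)²·7.2²/220 = 0.0424538
  stratum C: (975/3475)²·4.7²/88 = 0.0197612
V̂(x̄_st) = 0.0773141

V̂(x̄_st) ≈ 0.0773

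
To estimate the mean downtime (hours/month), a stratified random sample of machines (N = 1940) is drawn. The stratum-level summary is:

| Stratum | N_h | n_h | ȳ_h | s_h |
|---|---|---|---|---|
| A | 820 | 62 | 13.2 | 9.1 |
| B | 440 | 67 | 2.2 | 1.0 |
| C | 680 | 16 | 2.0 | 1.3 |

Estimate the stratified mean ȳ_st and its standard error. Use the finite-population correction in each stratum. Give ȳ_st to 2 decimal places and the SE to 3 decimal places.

ȳ_st ≈ 6.78, SE ≈ 0.484

ȳ_st = Σ W_h ȳ_h = (820·13.2 + 440·2.2 + 680·2.0)/1940 = 6.77938
V̂(ȳ_st) = Σ W_h² (1 − n_h/N_h) s_h²/n_h, with W_h = N_h/N and N = 1940:
  stratum A: (820/1940)²·(1 − 62/820)·9.1²/62 = 0.220582
  stratum B: (440/1940)²·(1 − 67/440)·1.0²/67 = 0.000650854
  stratum C: (680/1940)²·(1 − 16/680)·1.3²/16 = 0.0126719
V̂(ȳ_st) = 0.233905
SE(ȳ_st) = √0.233905 = 0.483637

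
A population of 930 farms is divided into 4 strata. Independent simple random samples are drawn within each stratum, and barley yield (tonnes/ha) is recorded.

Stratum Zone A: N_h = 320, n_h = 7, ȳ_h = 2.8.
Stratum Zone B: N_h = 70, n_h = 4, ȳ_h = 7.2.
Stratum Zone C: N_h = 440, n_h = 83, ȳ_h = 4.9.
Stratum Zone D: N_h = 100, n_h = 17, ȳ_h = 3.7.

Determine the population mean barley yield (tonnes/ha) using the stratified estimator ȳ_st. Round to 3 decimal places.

N = Σ N_h = 930. Stratum weights W_h = N_h/N.
ȳ_st = (320·2.8 + 70·7.2 + 440·4.9 + 100·3.7) / 930 = 4.22151

ȳ_st ≈ 4.222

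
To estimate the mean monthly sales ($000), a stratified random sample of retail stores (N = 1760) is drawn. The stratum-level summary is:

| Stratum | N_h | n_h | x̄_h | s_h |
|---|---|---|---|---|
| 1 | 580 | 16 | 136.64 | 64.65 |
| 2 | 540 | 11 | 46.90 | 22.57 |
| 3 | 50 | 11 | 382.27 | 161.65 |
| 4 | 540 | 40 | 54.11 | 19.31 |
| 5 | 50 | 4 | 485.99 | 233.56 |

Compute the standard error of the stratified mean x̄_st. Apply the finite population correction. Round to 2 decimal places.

SE(x̄_st) ≈ 6.66

V̂(x̄_st) = Σ W_h² (1 − n_h/N_h) s_h²/n_h, with W_h = N_h/N and N = 1760:
  stratum 1: (580/1760)²·(1 − 16/580)·64.65²/16 = 27.5866
  stratum 2: (540/1760)²·(1 − 11/540)·22.57²/11 = 4.27066
  stratum 3: (50/1760)²·(1 − 11/50)·161.65²/11 = 1.49544
  stratum 4: (540/1760)²·(1 − 40/540)·19.31²/40 = 0.812537
  stratum 5: (50/1760)²·(1 − 4/50)·233.56²/4 = 10.126
V̂(x̄_st) = 44.2913
SE(x̄_st) = √44.2913 = 6.65517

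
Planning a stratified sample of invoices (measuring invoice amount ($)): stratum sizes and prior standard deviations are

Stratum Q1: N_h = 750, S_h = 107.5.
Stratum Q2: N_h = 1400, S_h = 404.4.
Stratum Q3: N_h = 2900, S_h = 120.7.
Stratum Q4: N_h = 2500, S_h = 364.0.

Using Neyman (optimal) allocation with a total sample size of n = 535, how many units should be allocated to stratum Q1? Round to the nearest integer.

23

Neyman allocation: n_h = n · N_h S_h / Σ N_i S_i, with n = 535.
  stratum Q1: N_h·S_h = 750·107.5 = 80625.00
  stratum Q2: N_h·S_h = 1400·404.4 = 566160.00
  stratum Q3: N_h·S_h = 2900·120.7 = 350030.00
  stratum Q4: N_h·S_h = 2500·364.0 = 910000.00
Σ N_h S_h = 1906815.00
n for stratum Q1 = 535·80625.00/1906815.00 = 22.621 → 23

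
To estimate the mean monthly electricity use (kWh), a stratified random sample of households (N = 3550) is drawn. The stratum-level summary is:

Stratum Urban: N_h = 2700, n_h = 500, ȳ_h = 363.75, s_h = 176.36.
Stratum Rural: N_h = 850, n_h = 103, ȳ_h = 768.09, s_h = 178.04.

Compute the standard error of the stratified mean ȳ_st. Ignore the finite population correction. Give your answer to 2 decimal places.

V̂(ȳ_st) = Σ W_h² s_h²/n_h, with W_h = N_h/N and N = 3550:
  stratum Urban: (2700/3550)²·176.36²/500 = 35.9833
  stratum Rural: (850/3550)²·178.04²/103 = 17.6433
V̂(ȳ_st) = 53.6266
SE(ȳ_st) = √53.6266 = 7.32302

SE(ȳ_st) ≈ 7.32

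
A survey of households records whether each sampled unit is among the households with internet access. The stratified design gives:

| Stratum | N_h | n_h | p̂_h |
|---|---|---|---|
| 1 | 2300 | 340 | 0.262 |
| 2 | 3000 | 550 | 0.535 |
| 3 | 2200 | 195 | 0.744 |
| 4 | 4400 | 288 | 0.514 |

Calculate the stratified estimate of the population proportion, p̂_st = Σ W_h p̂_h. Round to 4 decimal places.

p̂_st ≈ 0.5131

N = 11900; stratum weights W_h = N_h/N.
p̂_st = Σ W_h p̂_h = (2300·0.262 + 3000·0.535 + 2200·0.744 + 4400·0.514)/11900 = 0.51311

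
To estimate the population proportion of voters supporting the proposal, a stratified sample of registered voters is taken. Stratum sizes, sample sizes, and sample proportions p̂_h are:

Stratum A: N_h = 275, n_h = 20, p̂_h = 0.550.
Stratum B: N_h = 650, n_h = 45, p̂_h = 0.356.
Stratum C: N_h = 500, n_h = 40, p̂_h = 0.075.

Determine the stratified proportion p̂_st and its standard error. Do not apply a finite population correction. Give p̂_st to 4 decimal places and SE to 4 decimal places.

N = 1425; stratum weights W_h = N_h/N.
p̂_st = Σ W_h p̂_h = (275·0.550 + 650·0.356 + 500·0.075)/1425 = 0.29484
V̂(p̂_st) = Σ W_h² p̂_h(1−p̂_h)/(n_h−1):
  stratum A: (275/1425)²·0.550·0.450/19 = 0.000485129
  stratum B: (650/1425)²·0.356·0.644/44 = 0.00108413
  stratum C: (500/1425)²·0.075·0.925/39 = 0.000219002
V̂(p̂_st) = 0.00178826; SE = √V̂ = 0.0422878

p̂_st ≈ 0.2948, SE ≈ 0.0423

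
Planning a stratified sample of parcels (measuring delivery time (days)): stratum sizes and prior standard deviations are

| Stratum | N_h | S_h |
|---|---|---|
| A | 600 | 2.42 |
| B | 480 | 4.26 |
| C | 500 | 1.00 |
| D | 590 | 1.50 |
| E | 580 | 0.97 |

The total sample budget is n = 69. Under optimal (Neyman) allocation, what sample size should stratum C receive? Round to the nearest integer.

Neyman allocation: n_h = n · N_h S_h / Σ N_i S_i, with n = 69.
  stratum A: N_h·S_h = 600·2.42 = 1452.00
  stratum B: N_h·S_h = 480·4.26 = 2044.80
  stratum C: N_h·S_h = 500·1.00 = 500.00
  stratum D: N_h·S_h = 590·1.50 = 885.00
  stratum E: N_h·S_h = 580·0.97 = 562.60
Σ N_h S_h = 5444.40
n for stratum C = 69·500.00/5444.40 = 6.337 → 6

6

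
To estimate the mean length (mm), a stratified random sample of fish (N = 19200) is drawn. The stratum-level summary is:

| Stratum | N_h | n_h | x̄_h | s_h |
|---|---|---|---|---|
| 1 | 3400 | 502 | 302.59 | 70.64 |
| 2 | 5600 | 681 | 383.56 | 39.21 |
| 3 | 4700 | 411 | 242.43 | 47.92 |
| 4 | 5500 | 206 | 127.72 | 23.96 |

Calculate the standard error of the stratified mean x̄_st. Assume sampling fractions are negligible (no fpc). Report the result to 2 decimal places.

V̂(x̄_st) = Σ W_h² s_h²/n_h, with W_h = N_h/N and N = 19200:
  stratum 1: (3400/19200)²·70.64²/502 = 0.311712
  stratum 2: (5600/19200)²·39.21²/681 = 0.192053
  stratum 3: (4700/19200)²·47.92²/411 = 0.3348
  stratum 4: (5500/19200)²·23.96²/206 = 0.228681
V̂(x̄_st) = 1.06724
SE(x̄_st) = √1.06724 = 1.03308

SE(x̄_st) ≈ 1.03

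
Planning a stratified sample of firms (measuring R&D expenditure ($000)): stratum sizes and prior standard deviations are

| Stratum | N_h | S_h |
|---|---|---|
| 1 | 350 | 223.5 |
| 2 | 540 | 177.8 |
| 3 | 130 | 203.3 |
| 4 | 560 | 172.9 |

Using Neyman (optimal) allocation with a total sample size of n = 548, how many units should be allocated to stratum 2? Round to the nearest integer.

177

Neyman allocation: n_h = n · N_h S_h / Σ N_i S_i, with n = 548.
  stratum 1: N_h·S_h = 350·223.5 = 78225.00
  stratum 2: N_h·S_h = 540·177.8 = 96012.00
  stratum 3: N_h·S_h = 130·203.3 = 26429.00
  stratum 4: N_h·S_h = 560·172.9 = 96824.00
Σ N_h S_h = 297490.00
n for stratum 2 = 548·96012.00/297490.00 = 176.862 → 177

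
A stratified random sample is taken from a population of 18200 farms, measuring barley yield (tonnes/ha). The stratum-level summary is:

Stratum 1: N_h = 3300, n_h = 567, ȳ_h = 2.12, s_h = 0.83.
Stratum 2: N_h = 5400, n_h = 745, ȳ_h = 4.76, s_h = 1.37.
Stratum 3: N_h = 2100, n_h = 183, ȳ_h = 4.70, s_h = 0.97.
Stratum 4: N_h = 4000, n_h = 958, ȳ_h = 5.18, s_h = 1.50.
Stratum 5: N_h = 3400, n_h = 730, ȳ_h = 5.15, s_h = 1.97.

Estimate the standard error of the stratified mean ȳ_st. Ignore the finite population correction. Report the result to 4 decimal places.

SE(ȳ_st) ≈ 0.0251

V̂(ȳ_st) = Σ W_h² s_h²/n_h, with W_h = N_h/N and N = 18200:
  stratum 1: (3300/18200)²·0.83²/567 = 3.99446e-05
  stratum 2: (5400/18200)²·1.37²/745 = 0.000221784
  stratum 3: (2100/18200)²·0.97²/183 = 6.84523e-05
  stratum 4: (4000/18200)²·1.50²/958 = 0.000113447
  stratum 5: (3400/18200)²·1.97²/730 = 0.000185534
V̂(ȳ_st) = 0.000629162
SE(ȳ_st) = √0.000629162 = 0.0250831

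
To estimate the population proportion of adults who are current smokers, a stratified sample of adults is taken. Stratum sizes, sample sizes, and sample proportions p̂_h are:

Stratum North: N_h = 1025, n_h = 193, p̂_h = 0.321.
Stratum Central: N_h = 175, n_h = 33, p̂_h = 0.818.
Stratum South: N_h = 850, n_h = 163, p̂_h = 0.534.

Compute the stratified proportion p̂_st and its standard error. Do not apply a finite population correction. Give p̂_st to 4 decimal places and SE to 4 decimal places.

p̂_st ≈ 0.4517, SE ≈ 0.0241

N = 2050; stratum weights W_h = N_h/N.
p̂_st = Σ W_h p̂_h = (1025·0.321 + 175·0.818 + 850·0.534)/2050 = 0.45174
V̂(p̂_st) = Σ W_h² p̂_h(1−p̂_h)/(n_h−1):
  stratum North: (1025/2050)²·0.321·0.679/192 = 0.000283801
  stratum Central: (175/2050)²·0.818·0.182/32 = 3.39034e-05
  stratum South: (850/2050)²·0.534·0.466/162 = 0.000264084
V̂(p̂_st) = 0.000581788; SE = √V̂ = 0.0241203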